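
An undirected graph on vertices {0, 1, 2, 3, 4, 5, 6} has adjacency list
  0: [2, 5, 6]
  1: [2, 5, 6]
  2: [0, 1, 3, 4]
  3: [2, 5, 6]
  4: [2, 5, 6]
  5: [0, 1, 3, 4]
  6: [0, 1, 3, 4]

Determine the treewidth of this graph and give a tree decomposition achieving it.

Treewidth 3.
One optimal decomposition is:
Bags: B1 = {2, 3, 5, 6}  B2 = {2, 4, 5, 6}  B3 = {0, 2, 5, 6}  B4 = {1, 2, 5, 6}
Tree: B1–B2, B2–B3, B3–B4

Each bag holds 4 vertices, so the decomposition has width 3, which upper-bounds the treewidth. For the lower bound: the 4 vertex sets {2,3}, {4,5}, {6}, {0} are disjoint, each induces a connected subgraph, and every pair is joined by at least one edge of G. Contracting each set to a single vertex therefore yields K_{4} as a minor, and since treewidth is minor-monotone, tw(G) ≥ tw(K_{4}) = 3. Hence tw(G) = 3 exactly.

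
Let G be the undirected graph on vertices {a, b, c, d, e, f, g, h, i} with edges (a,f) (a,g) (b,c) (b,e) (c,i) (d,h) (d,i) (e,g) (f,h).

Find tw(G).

A width-2 tree decomposition is:
Bags: B1 = {a, f, h}  B2 = {a, d, h}  B3 = {a, d, i}  B4 = {a, c, i}  B5 = {a, b, c}  B6 = {a, b, e}  B7 = {a, e, g}
Tree: B1–B2, B2–B3, B3–B4, B4–B5, B5–B6, B6–B7
Every bag has size at most 3, so the width is 3 − 1 = 2 and tw(G) ≤ 2. For the lower bound, G contains the cycle a–f–h–d–i–c–b–e–g–a, so G is not a forest; only forests have treewidth ≤ 1, hence tw(G) ≥ 2. The upper and lower bounds meet at 2, so that is the treewidth.

2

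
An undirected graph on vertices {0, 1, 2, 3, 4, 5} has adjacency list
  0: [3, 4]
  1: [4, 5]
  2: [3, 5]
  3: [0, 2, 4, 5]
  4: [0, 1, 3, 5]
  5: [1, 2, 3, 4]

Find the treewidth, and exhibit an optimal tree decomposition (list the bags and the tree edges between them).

Treewidth 2.
Bags: B1 = {0, 3, 4}  B2 = {3, 4, 5}  B3 = {1, 4, 5}  B4 = {2, 3, 5}
Tree: B1–B2, B2–B3, B2–B4

Every bag has size at most 3, so the width is 3 − 1 = 2 and tw(G) ≤ 2. Conversely, {1, 4, 5} is a clique of size 3, and the vertices of any clique must share a bag in every tree decomposition; so some bag has ≥ 3 vertices and tw(G) ≥ 2. Combining the bounds, tw(G) = 2.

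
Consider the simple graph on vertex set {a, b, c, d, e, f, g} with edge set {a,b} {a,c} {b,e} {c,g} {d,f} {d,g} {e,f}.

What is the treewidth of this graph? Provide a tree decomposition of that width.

The largest bag has 3 vertices, giving width 2; this decomposition certifies tw(G) ≤ 2. The edges c–a–b–e–f–d–g–c form a cycle, so G is not a tree and its treewidth is at least 2. Hence tw(G) = 2 exactly.

Treewidth 2.
One optimal decomposition is:
Bags: B1 = {a, b, c}  B2 = {b, c, e}  B3 = {c, e, f}  B4 = {c, d, f}  B5 = {c, d, g}
Tree: B1–B2, B2–B3, B3–B4, B4–B5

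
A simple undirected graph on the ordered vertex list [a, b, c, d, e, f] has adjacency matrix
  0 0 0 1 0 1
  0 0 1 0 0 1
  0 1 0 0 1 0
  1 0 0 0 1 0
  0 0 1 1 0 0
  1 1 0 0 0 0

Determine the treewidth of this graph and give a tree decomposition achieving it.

Treewidth 2.
One such decomposition:
Bags: B1 = {b, c, e}  B2 = {b, e, f}  B3 = {a, e, f}  B4 = {a, d, e}
Tree: B1–B2, B2–B3, B3–B4

Each bag holds 3 vertices, so the decomposition has width 2, which upper-bounds the treewidth. For the lower bound, G contains the cycle e–c–b–f–a–d–e, so G is not a forest; only forests have treewidth ≤ 1, hence tw(G) ≥ 2. Therefore the treewidth is 2.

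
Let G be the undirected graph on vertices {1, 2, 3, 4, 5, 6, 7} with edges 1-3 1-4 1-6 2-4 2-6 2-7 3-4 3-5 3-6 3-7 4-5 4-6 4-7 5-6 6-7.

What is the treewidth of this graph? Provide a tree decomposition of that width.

The largest bag has 4 vertices, giving width 3; this decomposition certifies tw(G) ≤ 3. Conversely, {2, 4, 6, 7} is a clique of size 4, and the vertices of any clique must share a bag in every tree decomposition; so some bag has ≥ 4 vertices and tw(G) ≥ 3. Combining the bounds, tw(G) = 3.

Treewidth 3.
One optimal decomposition is:
Bags: B1 = {2, 4, 6, 7}  B2 = {3, 4, 6, 7}  B3 = {3, 4, 5, 6}  B4 = {1, 3, 4, 6}
Tree: B1–B2, B2–B3, B2–B4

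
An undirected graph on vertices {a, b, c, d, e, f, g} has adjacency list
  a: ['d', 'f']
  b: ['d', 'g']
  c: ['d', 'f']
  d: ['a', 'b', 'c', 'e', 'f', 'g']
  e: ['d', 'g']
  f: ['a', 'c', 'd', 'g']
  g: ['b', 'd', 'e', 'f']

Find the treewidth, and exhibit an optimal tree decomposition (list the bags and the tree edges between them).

Every bag has size at most 3, so the width is 3 − 1 = 2 and tw(G) ≤ 2. For the lower bound, the 3 vertices {d, e, g} are pairwise adjacent, and any tree decomposition puts a clique entirely inside one bag — forcing width ≥ 2. The upper and lower bounds meet at 2, so that is the treewidth.

Treewidth 2.
Bags: B1 = {d, e, g}  B2 = {d, f, g}  B3 = {a, d, f}  B4 = {b, d, g}  B5 = {c, d, f}
Tree: B1–B2, B2–B3, B1–B4, B2–B5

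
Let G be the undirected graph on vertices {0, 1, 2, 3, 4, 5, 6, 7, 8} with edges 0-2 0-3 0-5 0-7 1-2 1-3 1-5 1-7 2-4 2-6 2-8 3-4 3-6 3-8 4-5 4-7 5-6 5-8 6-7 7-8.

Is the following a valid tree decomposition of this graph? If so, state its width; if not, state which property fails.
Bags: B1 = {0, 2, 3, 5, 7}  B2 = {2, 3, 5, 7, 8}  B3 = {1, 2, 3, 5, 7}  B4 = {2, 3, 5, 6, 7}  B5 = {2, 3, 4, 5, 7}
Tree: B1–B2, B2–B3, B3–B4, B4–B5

Checking the three conditions: (i) the bags cover all of {0, 1, 2, 3, 4, 5, 6, 7, 8}; (ii) for each edge, some bag contains both endpoints; (iii) the bags containing any fixed vertex form a subtree. All hold, so the decomposition is valid with width 5 − 1 = 4.

Yes; width 4.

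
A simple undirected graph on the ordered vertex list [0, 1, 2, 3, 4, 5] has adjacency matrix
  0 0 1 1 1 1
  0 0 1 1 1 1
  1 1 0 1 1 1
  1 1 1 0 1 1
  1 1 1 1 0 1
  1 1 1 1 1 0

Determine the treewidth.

4

A width-4 tree decomposition is:
Bags: B1 = {1, 2, 3, 4, 5}  B2 = {0, 2, 3, 4, 5}
Tree: B1–B2
Every bag has size at most 5, so the width is 5 − 1 = 4 and tw(G) ≤ 4. On the other hand G contains the 5-clique {0, 2, 3, 4, 5}. A clique must lie in a single bag of any decomposition, so no decomposition can have width below 4. The upper and lower bounds meet at 4, so that is the treewidth.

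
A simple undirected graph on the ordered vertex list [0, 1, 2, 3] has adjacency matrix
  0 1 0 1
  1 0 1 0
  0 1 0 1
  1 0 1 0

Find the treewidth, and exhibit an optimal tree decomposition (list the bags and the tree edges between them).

Treewidth 2.
One optimal decomposition is:
Bags: B1 = {1, 2, 3}  B2 = {0, 1, 3}
Tree: B1–B2

The largest bag has 3 vertices, giving width 2; this decomposition certifies tw(G) ≤ 2. Since 3–2–1–0–3 is a cycle in G, G is not acyclic. Forests are exactly the graphs of treewidth ≤ 1, so tw(G) ≥ 2. Combining the bounds, tw(G) = 2.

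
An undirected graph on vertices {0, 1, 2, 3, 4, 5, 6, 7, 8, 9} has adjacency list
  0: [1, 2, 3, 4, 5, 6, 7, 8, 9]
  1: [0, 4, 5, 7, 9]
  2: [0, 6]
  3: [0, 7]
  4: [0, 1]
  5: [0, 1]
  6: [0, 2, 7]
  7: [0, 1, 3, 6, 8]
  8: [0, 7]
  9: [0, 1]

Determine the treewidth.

2

A width-2 tree decomposition is:
Bags: B1 = {0, 7, 8}  B2 = {0, 1, 7}  B3 = {0, 6, 7}  B4 = {0, 2, 6}  B5 = {0, 1, 5}  B6 = {0, 1, 4}  B7 = {0, 3, 7}  B8 = {0, 1, 9}
Tree: B1–B2, B1–B3, B3–B4, B2–B5, B2–B6, B1–B7, B5–B8
Each bag holds 3 vertices, so the decomposition has width 2, which upper-bounds the treewidth. On the other hand G contains the 3-clique {0, 1, 9}. A clique must lie in a single bag of any decomposition, so no decomposition can have width below 2. Hence tw(G) = 2 exactly.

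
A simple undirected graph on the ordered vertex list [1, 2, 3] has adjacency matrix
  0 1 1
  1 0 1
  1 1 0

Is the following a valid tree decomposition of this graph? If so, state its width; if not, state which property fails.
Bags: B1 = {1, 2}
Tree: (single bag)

No — vertex 3 appears in no bag.

A tree decomposition must satisfy three properties: every vertex lies in some bag; for every edge, both endpoints lie together in some bag; and for every vertex, the bags containing it form a connected subtree. Here vertex 3 appears in no bag, so the decomposition is invalid.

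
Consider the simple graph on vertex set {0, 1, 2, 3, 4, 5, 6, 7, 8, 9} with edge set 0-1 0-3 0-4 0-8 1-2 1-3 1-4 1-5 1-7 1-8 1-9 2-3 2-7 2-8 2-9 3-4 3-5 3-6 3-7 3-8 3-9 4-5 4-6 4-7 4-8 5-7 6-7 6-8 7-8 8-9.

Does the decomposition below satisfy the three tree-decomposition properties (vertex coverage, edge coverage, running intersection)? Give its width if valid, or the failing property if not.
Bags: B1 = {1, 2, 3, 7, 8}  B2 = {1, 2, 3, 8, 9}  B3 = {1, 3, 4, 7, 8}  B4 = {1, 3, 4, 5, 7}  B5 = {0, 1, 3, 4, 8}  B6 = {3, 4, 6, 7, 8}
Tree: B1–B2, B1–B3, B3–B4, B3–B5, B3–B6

Vertex coverage: the bags together contain {0, 1, 2, 3, 4, 5, 6, 7, 8, 9}, the full vertex set. Edge coverage: each edge of G has both endpoints in at least one bag. Running intersection: for every vertex, the bags containing it form a connected subtree. All three properties hold, so this is a valid tree decomposition of width max|bag| − 1 = 4, and hence tw(G) ≤ 4.

Yes; width 4.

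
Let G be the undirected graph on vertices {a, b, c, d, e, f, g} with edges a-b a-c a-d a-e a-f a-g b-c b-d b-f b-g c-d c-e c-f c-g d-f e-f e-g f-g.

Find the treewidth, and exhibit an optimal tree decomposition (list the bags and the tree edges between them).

Each bag holds 5 vertices, so the decomposition has width 4, which upper-bounds the treewidth. For the lower bound, the 5 vertices {a, c, e, f, g} are pairwise adjacent, and any tree decomposition puts a clique entirely inside one bag — forcing width ≥ 4. Combining the bounds, tw(G) = 4.

Treewidth 4.
One optimal decomposition is:
Bags: B1 = {a, b, c, f, g}  B2 = {a, b, c, d, f}  B3 = {a, c, e, f, g}
Tree: B1–B2, B1–B3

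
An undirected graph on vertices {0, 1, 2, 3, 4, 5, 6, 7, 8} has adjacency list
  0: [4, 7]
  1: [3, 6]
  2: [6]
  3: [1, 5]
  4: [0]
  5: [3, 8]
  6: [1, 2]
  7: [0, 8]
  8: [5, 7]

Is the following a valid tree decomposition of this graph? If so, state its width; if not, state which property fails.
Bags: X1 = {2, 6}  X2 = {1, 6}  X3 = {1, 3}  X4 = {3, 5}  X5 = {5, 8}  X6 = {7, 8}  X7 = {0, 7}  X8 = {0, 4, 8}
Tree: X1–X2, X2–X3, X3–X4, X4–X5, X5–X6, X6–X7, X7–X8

A tree decomposition must satisfy three properties: every vertex lies in some bag; for every edge, both endpoints lie together in some bag; and for every vertex, the bags containing it form a connected subtree. Here bags containing vertex 8 are not connected in the tree, so the decomposition is invalid.

No — bags containing vertex 8 are not connected in the tree.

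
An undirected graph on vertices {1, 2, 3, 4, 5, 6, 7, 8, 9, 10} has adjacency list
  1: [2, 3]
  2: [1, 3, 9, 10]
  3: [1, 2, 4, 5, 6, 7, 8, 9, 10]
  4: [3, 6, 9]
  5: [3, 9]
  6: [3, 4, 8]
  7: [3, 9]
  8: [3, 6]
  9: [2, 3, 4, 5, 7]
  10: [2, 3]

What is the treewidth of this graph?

2

A width-2 tree decomposition is:
Bags: B1 = {2, 3, 9}  B2 = {2, 3, 10}  B3 = {3, 4, 9}  B4 = {1, 2, 3}  B5 = {3, 4, 6}  B6 = {3, 5, 9}  B7 = {3, 6, 8}  B8 = {3, 7, 9}
Tree: B1–B2, B1–B3, B2–B4, B3–B5, B1–B6, B5–B7, B6–B8
Each bag holds 3 vertices, so the decomposition has width 2, which upper-bounds the treewidth. Conversely, {1, 2, 3} is a clique of size 3, and the vertices of any clique must share a bag in every tree decomposition; so some bag has ≥ 3 vertices and tw(G) ≥ 2. The upper and lower bounds meet at 2, so that is the treewidth.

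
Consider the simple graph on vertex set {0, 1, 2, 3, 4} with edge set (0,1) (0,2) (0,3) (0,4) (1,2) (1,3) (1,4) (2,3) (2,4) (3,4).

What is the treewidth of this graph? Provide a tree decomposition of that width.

Treewidth 4.
One optimal decomposition is:
Bags: B1 = {0, 1, 2, 3, 4}
Tree: (single bag)

With just one bag of size 5, the width is 5 − 1 = 4, so tw(G) ≤ 4. Conversely, {0, 1, 2, 3, 4} is a clique of size 5, and the vertices of any clique must share a bag in every tree decomposition; so some bag has ≥ 5 vertices and tw(G) ≥ 4. Hence tw(G) = 4 exactly.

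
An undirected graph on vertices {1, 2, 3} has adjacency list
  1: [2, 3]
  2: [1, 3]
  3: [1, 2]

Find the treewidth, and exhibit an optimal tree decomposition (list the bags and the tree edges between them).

A single bag containing all 3 vertices is trivially a valid decomposition of width 2. On the other hand G contains the 3-clique {1, 2, 3}. A clique must lie in a single bag of any decomposition, so no decomposition can have width below 2. Hence tw(G) = 2 exactly.

Treewidth 2.
One optimal decomposition is:
Bags: B1 = {1, 2, 3}
Tree: (single bag)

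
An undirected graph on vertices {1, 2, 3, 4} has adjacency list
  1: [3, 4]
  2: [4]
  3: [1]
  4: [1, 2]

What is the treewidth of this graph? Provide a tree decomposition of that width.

The largest bag has 2 vertices, giving width 1; this decomposition certifies tw(G) ≤ 1. Any graph with an edge has treewidth ≥ 1, and G has the edge 4–1. Combining the bounds, tw(G) = 1.

Treewidth 1.
One such decomposition:
Bags: B1 = {1, 4}  B2 = {1, 3}  B3 = {2, 4}
Tree: B1–B2, B1–B3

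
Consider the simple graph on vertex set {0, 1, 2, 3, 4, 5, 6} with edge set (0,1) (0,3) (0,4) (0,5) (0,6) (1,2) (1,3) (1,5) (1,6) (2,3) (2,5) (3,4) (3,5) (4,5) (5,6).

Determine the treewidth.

A width-3 tree decomposition is:
Bags: B1 = {0, 1, 3, 5}  B2 = {0, 1, 5, 6}  B3 = {1, 2, 3, 5}  B4 = {0, 3, 4, 5}
Tree: B1–B2, B1–B3, B1–B4
Each bag holds 4 vertices, so the decomposition has width 3, which upper-bounds the treewidth. On the other hand G contains the 4-clique {0, 1, 3, 5}. A clique must lie in a single bag of any decomposition, so no decomposition can have width below 3. Therefore the treewidth is 3.

3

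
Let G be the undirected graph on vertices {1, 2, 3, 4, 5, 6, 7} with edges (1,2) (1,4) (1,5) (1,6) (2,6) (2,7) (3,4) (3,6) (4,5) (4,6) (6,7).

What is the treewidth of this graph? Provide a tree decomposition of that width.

The largest bag has 3 vertices, giving width 2; this decomposition certifies tw(G) ≤ 2. For the lower bound, the 3 vertices {1, 4, 5} are pairwise adjacent, and any tree decomposition puts a clique entirely inside one bag — forcing width ≥ 2. Hence tw(G) = 2 exactly.

Treewidth 2.
One optimal decomposition is:
Bags: B1 = {1, 4, 6}  B2 = {1, 2, 6}  B3 = {2, 6, 7}  B4 = {1, 4, 5}  B5 = {3, 4, 6}
Tree: B1–B2, B2–B3, B1–B4, B1–B5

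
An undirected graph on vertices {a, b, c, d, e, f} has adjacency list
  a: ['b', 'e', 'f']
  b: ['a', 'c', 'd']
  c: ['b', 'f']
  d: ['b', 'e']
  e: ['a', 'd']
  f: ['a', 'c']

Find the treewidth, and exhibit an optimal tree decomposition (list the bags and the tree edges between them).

Treewidth 2.
Bags: B1 = {b, d, e}  B2 = {a, b, e}  B3 = {a, b, c}  B4 = {a, c, f}
Tree: B1–B2, B2–B3, B3–B4

Each bag holds 3 vertices, so the decomposition has width 2, which upper-bounds the treewidth. Since d–e–a–b–d is a cycle in G, G is not acyclic. Forests are exactly the graphs of treewidth ≤ 1, so tw(G) ≥ 2. Hence tw(G) = 2 exactly.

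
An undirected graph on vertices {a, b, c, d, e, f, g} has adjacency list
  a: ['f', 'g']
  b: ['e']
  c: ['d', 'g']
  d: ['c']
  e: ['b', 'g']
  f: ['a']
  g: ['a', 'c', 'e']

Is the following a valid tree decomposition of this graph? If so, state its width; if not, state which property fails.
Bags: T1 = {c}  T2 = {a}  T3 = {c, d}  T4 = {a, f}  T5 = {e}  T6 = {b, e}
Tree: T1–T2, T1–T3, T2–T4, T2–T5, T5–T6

A tree decomposition must satisfy three properties: every vertex lies in some bag; for every edge, both endpoints lie together in some bag; and for every vertex, the bags containing it form a connected subtree. Here vertex g appears in no bag, so the decomposition is invalid.

No — vertex g appears in no bag.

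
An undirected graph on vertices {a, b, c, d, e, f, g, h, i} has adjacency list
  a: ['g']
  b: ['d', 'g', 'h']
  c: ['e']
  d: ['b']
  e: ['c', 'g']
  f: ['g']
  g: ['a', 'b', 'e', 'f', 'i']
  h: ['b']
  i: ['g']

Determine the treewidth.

A width-1 tree decomposition is:
Bags: B1 = {b, g}  B2 = {f, g}  B3 = {b, h}  B4 = {a, g}  B5 = {g, i}  B6 = {e, g}  B7 = {c, e}  B8 = {b, d}
Tree: B1–B2, B1–B3, B2–B4, B2–B5, B5–B6, B6–B7, B1–B8
The largest bag has 2 vertices, giving width 1; this decomposition certifies tw(G) ≤ 1. Since G has at least one edge (e.g. b–g), it is not an edgeless graph, so tw(G) ≥ 1. Therefore the treewidth is 1.

1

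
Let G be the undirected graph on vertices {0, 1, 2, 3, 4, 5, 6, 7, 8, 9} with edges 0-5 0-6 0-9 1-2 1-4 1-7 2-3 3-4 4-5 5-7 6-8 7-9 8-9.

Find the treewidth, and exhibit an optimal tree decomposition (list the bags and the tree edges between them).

Each bag holds 3 vertices, so the decomposition has width 2, which upper-bounds the treewidth. For the lower bound, G contains the cycle 8–6–0–9–8, so G is not a forest; only forests have treewidth ≤ 1, hence tw(G) ≥ 2. Therefore the treewidth is 2.

Treewidth 2.
One such decomposition:
Bags: B1 = {6, 8, 9}  B2 = {0, 6, 9}  B3 = {0, 7, 9}  B4 = {0, 5, 7}  B5 = {1, 5, 7}  B6 = {1, 4, 5}  B7 = {1, 2, 4}  B8 = {2, 3, 4}
Tree: B1–B2, B2–B3, B3–B4, B4–B5, B5–B6, B6–B7, B7–B8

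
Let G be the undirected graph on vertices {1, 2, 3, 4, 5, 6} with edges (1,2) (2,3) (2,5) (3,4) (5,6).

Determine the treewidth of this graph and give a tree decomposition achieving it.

Treewidth 1.
Bags: B1 = {2, 5}  B2 = {2, 3}  B3 = {3, 4}  B4 = {1, 2}  B5 = {5, 6}
Tree: B1–B2, B2–B3, B1–B4, B1–B5

Each bag holds 2 vertices, so the decomposition has width 1, which upper-bounds the treewidth. Any graph with an edge has treewidth ≥ 1, and G has the edge 2–5. Hence tw(G) = 1 exactly.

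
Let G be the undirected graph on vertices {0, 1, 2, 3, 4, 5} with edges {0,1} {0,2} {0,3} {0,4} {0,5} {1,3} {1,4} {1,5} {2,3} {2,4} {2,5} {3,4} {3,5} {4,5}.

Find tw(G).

4

A width-4 tree decomposition is:
Bags: B1 = {0, 2, 3, 4, 5}  B2 = {0, 1, 3, 4, 5}
Tree: B1–B2
The largest bag has 5 vertices, giving width 4; this decomposition certifies tw(G) ≤ 4. Conversely, {0, 1, 3, 4, 5} is a clique of size 5, and the vertices of any clique must share a bag in every tree decomposition; so some bag has ≥ 5 vertices and tw(G) ≥ 4. The upper and lower bounds meet at 4, so that is the treewidth.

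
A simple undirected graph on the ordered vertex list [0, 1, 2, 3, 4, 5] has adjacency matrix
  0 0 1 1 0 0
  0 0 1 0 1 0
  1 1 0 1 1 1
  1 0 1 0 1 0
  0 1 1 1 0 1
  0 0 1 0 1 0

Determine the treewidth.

A width-2 tree decomposition is:
Bags: B1 = {2, 4, 5}  B2 = {2, 3, 4}  B3 = {0, 2, 3}  B4 = {1, 2, 4}
Tree: B1–B2, B2–B3, B1–B4
Every bag has size at most 3, so the width is 3 − 1 = 2 and tw(G) ≤ 2. Conversely, {0, 2, 3} is a clique of size 3, and the vertices of any clique must share a bag in every tree decomposition; so some bag has ≥ 3 vertices and tw(G) ≥ 2. The upper and lower bounds meet at 2, so that is the treewidth.

2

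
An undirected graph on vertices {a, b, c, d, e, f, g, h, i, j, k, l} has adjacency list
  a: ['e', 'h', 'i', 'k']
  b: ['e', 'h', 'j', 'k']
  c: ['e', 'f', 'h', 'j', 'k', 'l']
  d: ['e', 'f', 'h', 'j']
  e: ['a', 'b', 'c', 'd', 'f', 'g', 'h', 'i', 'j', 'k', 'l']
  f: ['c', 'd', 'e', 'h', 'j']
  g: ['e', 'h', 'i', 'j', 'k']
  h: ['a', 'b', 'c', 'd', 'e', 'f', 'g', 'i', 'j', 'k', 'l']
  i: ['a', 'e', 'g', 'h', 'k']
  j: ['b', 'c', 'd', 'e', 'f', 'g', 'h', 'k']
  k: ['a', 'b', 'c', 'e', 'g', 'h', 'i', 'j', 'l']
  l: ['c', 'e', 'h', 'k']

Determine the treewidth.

4

A width-4 tree decomposition is:
Bags: B1 = {c, e, h, j, k}  B2 = {c, e, h, k, l}  B3 = {c, e, f, h, j}  B4 = {d, e, f, h, j}  B5 = {e, g, h, j, k}  B6 = {e, g, h, i, k}  B7 = {a, e, h, i, k}  B8 = {b, e, h, j, k}
Tree: B1–B2, B1–B3, B3–B4, B1–B5, B5–B6, B6–B7, B5–B8
Every bag has size at most 5, so the width is 5 − 1 = 4 and tw(G) ≤ 4. For the lower bound, the 5 vertices {d, e, f, h, j} are pairwise adjacent, and any tree decomposition puts a clique entirely inside one bag — forcing width ≥ 4. Hence tw(G) = 4 exactly.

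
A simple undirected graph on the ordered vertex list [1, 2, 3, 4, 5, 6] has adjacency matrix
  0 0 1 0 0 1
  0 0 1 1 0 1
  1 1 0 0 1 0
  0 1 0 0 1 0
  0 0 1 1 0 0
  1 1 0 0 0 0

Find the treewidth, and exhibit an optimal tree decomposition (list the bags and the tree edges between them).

Every bag has size at most 3, so the width is 3 − 1 = 2 and tw(G) ≤ 2. The edges 4–5–3–2–4 form a cycle, so G is not a tree and its treewidth is at least 2. Hence tw(G) = 2 exactly.

Treewidth 2.
One optimal decomposition is:
Bags: B1 = {2, 4, 5}  B2 = {2, 3, 5}  B3 = {2, 3, 6}  B4 = {1, 3, 6}
Tree: B1–B2, B2–B3, B3–B4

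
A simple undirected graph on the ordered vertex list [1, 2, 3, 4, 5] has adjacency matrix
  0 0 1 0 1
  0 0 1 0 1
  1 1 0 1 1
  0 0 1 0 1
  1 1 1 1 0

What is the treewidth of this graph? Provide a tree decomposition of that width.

Treewidth 2.
One optimal decomposition is:
Bags: B1 = {1, 3, 5}  B2 = {2, 3, 5}  B3 = {3, 4, 5}
Tree: B1–B2, B1–B3

The largest bag has 3 vertices, giving width 2; this decomposition certifies tw(G) ≤ 2. For the lower bound, the 3 vertices {1, 3, 5} are pairwise adjacent, and any tree decomposition puts a clique entirely inside one bag — forcing width ≥ 2. Hence tw(G) = 2 exactly.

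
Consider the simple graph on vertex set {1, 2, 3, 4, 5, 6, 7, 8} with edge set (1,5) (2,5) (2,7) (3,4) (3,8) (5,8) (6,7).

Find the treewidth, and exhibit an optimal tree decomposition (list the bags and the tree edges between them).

Treewidth 1.
One optimal decomposition is:
Bags: B1 = {5, 8}  B2 = {3, 8}  B3 = {3, 4}  B4 = {2, 5}  B5 = {1, 5}  B6 = {2, 7}  B7 = {6, 7}
Tree: B1–B2, B2–B3, B1–B4, B1–B5, B4–B6, B6–B7

Each bag holds 2 vertices, so the decomposition has width 1, which upper-bounds the treewidth. G has an edge, so its treewidth is at least 1. The upper and lower bounds meet at 1, so that is the treewidth.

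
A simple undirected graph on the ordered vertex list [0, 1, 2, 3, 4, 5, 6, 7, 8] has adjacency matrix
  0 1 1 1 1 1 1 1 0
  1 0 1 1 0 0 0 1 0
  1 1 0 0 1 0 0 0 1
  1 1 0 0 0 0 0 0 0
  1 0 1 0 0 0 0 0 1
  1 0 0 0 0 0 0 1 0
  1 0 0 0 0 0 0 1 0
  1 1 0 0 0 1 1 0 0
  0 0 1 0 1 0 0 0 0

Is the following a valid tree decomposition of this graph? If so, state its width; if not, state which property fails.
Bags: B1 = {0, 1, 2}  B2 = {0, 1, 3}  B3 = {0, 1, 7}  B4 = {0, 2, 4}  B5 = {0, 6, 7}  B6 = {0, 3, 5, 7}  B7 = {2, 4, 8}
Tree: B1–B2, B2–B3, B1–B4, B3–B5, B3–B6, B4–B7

No — bags containing vertex 3 are not connected in the tree.

A tree decomposition must satisfy three properties: every vertex lies in some bag; for every edge, both endpoints lie together in some bag; and for every vertex, the bags containing it form a connected subtree. Here bags containing vertex 3 are not connected in the tree, so the decomposition is invalid.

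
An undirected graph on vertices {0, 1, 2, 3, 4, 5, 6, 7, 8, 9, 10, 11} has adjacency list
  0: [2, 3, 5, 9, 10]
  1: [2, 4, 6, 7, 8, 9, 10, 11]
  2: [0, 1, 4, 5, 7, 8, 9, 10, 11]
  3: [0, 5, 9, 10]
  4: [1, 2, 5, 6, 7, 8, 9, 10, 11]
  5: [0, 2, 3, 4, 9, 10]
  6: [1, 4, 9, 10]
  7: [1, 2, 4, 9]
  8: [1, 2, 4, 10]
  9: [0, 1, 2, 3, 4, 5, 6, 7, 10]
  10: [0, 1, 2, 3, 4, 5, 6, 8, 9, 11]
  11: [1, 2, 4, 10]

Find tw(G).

4

A width-4 tree decomposition is:
Bags: B1 = {1, 2, 4, 9, 10}  B2 = {1, 2, 4, 7, 9}  B3 = {2, 4, 5, 9, 10}  B4 = {0, 2, 5, 9, 10}  B5 = {1, 2, 4, 10, 11}  B6 = {1, 4, 6, 9, 10}  B7 = {0, 3, 5, 9, 10}  B8 = {1, 2, 4, 8, 10}
Tree: B1–B2, B1–B3, B3–B4, B1–B5, B1–B6, B4–B7, B1–B8
Each bag holds 5 vertices, so the decomposition has width 4, which upper-bounds the treewidth. On the other hand G contains the 5-clique {0, 2, 5, 9, 10}. A clique must lie in a single bag of any decomposition, so no decomposition can have width below 4. Hence tw(G) = 4 exactly.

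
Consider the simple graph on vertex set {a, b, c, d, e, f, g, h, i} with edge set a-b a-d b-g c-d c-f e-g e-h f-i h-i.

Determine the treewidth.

A width-2 tree decomposition is:
Bags: B1 = {a, b, d}  B2 = {b, d, g}  B3 = {d, e, g}  B4 = {d, e, h}  B5 = {d, h, i}  B6 = {d, f, i}  B7 = {c, d, f}
Tree: B1–B2, B2–B3, B3–B4, B4–B5, B5–B6, B6–B7
The largest bag has 3 vertices, giving width 2; this decomposition certifies tw(G) ≤ 2. The edges d–a–b–g–e–h–i–f–c–d form a cycle, so G is not a tree and its treewidth is at least 2. The upper and lower bounds meet at 2, so that is the treewidth.

2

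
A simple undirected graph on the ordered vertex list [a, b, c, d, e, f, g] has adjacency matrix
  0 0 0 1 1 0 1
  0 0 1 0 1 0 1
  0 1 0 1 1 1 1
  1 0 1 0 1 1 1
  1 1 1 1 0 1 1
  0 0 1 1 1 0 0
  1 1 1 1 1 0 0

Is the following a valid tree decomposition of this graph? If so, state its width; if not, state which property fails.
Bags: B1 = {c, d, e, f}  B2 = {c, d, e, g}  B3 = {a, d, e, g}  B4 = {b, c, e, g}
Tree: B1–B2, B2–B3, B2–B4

Checking the three conditions: (i) the bags cover all of {a, b, c, d, e, f, g}; (ii) for each edge, some bag contains both endpoints; (iii) the bags containing any fixed vertex form a subtree. All hold, so the decomposition is valid with width 4 − 1 = 3.

Yes; width 3.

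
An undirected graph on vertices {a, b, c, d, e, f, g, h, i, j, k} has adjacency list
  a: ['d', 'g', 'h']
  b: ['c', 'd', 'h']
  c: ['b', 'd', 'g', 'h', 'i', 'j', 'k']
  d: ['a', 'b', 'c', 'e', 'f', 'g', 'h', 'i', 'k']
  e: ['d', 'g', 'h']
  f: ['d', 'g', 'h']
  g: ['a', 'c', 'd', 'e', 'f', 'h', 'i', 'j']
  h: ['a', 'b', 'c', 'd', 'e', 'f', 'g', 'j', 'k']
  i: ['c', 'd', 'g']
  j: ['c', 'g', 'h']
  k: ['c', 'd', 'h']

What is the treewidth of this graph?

3

A width-3 tree decomposition is:
Bags: B1 = {b, c, d, h}  B2 = {c, d, g, h}  B3 = {a, d, g, h}  B4 = {c, g, h, j}  B5 = {c, d, g, i}  B6 = {c, d, h, k}  B7 = {d, f, g, h}  B8 = {d, e, g, h}
Tree: B1–B2, B2–B3, B2–B4, B2–B5, B1–B6, B2–B7, B3–B8
The largest bag has 4 vertices, giving width 3; this decomposition certifies tw(G) ≤ 3. For the lower bound, the 4 vertices {d, e, g, h} are pairwise adjacent, and any tree decomposition puts a clique entirely inside one bag — forcing width ≥ 3. Hence tw(G) = 3 exactly.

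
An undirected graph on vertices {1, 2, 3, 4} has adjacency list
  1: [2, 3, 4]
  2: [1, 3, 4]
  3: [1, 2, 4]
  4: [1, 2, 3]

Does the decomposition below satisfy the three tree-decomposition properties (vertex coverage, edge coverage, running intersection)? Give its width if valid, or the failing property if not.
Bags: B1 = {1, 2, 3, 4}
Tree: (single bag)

Yes; width 3.

Checking the three conditions: (i) the bags cover all of {1, 2, 3, 4}; (ii) for each edge, some bag contains both endpoints; (iii) the bags containing any fixed vertex form a subtree. All hold, so the decomposition is valid with width 4 − 1 = 3.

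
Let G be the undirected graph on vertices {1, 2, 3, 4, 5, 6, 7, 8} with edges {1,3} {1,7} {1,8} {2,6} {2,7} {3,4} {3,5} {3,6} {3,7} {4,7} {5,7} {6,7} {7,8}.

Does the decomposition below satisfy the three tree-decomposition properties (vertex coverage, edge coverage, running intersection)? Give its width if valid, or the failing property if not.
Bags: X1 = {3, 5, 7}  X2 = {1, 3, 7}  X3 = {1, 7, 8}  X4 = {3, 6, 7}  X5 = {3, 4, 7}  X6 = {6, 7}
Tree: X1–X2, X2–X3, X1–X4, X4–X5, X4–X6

No — vertex 2 appears in no bag.

A tree decomposition must satisfy three properties: every vertex lies in some bag; for every edge, both endpoints lie together in some bag; and for every vertex, the bags containing it form a connected subtree. Here vertex 2 appears in no bag, so the decomposition is invalid.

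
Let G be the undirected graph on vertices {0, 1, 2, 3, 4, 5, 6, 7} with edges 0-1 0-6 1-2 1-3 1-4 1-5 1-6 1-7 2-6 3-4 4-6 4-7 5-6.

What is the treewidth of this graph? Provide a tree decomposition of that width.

Each bag holds 3 vertices, so the decomposition has width 2, which upper-bounds the treewidth. Conversely, {1, 3, 4} is a clique of size 3, and the vertices of any clique must share a bag in every tree decomposition; so some bag has ≥ 3 vertices and tw(G) ≥ 2. Therefore the treewidth is 2.

Treewidth 2.
One such decomposition:
Bags: B1 = {1, 4, 7}  B2 = {1, 4, 6}  B3 = {1, 2, 6}  B4 = {1, 3, 4}  B5 = {1, 5, 6}  B6 = {0, 1, 6}
Tree: B1–B2, B2–B3, B1–B4, B3–B5, B3–B6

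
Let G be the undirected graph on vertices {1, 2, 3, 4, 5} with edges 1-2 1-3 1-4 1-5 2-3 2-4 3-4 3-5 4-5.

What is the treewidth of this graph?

3

A width-3 tree decomposition is:
Bags: B1 = {1, 3, 4, 5}  B2 = {1, 2, 3, 4}
Tree: B1–B2
Each bag holds 4 vertices, so the decomposition has width 3, which upper-bounds the treewidth. Conversely, {1, 2, 3, 4} is a clique of size 4, and the vertices of any clique must share a bag in every tree decomposition; so some bag has ≥ 4 vertices and tw(G) ≥ 3. Hence tw(G) = 3 exactly.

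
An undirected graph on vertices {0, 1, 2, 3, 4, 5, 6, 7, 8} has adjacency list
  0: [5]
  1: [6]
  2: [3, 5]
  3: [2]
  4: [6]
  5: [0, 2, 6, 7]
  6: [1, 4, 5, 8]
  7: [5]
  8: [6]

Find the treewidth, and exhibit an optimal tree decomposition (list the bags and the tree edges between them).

Treewidth 1.
Bags: B1 = {1, 6}  B2 = {5, 6}  B3 = {6, 8}  B4 = {5, 7}  B5 = {4, 6}  B6 = {2, 5}  B7 = {0, 5}  B8 = {2, 3}
Tree: B1–B2, B2–B3, B2–B4, B1–B5, B4–B6, B2–B7, B6–B8

The largest bag has 2 vertices, giving width 1; this decomposition certifies tw(G) ≤ 1. G has an edge, so its treewidth is at least 1. Combining the bounds, tw(G) = 1.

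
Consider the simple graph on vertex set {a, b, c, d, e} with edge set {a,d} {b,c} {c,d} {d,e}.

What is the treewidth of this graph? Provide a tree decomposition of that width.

The largest bag has 2 vertices, giving width 1; this decomposition certifies tw(G) ≤ 1. Any graph with an edge has treewidth ≥ 1, and G has the edge d–c. Hence tw(G) = 1 exactly.

Treewidth 1.
One such decomposition:
Bags: B1 = {c, d}  B2 = {d, e}  B3 = {b, c}  B4 = {a, d}
Tree: B1–B2, B1–B3, B1–B4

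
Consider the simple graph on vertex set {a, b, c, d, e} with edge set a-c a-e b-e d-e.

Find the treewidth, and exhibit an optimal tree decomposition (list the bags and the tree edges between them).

Every bag has size at most 2, so the width is 2 − 1 = 1 and tw(G) ≤ 1. G has an edge, so its treewidth is at least 1. The upper and lower bounds meet at 1, so that is the treewidth.

Treewidth 1.
One such decomposition:
Bags: B1 = {a, e}  B2 = {a, c}  B3 = {b, e}  B4 = {d, e}
Tree: B1–B2, B1–B3, B3–B4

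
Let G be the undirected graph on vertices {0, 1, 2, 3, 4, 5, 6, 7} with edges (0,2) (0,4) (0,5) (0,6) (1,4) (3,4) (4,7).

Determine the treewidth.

A width-1 tree decomposition is:
Bags: B1 = {3, 4}  B2 = {0, 4}  B3 = {1, 4}  B4 = {0, 6}  B5 = {0, 5}  B6 = {4, 7}  B7 = {0, 2}
Tree: B1–B2, B1–B3, B2–B4, B4–B5, B2–B6, B2–B7
The largest bag has 2 vertices, giving width 1; this decomposition certifies tw(G) ≤ 1. Since G has at least one edge (e.g. 3–4), it is not an edgeless graph, so tw(G) ≥ 1. Therefore the treewidth is 1.

1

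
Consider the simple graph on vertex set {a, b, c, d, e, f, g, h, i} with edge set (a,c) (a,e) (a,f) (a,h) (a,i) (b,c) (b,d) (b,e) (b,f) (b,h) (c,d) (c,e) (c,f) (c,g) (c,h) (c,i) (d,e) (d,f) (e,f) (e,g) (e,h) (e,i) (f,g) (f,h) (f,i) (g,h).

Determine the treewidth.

A width-4 tree decomposition is:
Bags: B1 = {b, c, e, f, h}  B2 = {c, e, f, g, h}  B3 = {b, c, d, e, f}  B4 = {a, c, e, f, h}  B5 = {a, c, e, f, i}
Tree: B1–B2, B1–B3, B2–B4, B4–B5
Each bag holds 5 vertices, so the decomposition has width 4, which upper-bounds the treewidth. For the lower bound, the 5 vertices {b, c, d, e, f} are pairwise adjacent, and any tree decomposition puts a clique entirely inside one bag — forcing width ≥ 4. Hence tw(G) = 4 exactly.

4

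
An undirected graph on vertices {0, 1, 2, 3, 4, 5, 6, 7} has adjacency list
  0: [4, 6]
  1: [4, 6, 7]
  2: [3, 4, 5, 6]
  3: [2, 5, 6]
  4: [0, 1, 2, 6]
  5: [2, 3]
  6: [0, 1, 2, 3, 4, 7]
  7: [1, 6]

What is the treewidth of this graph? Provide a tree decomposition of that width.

Treewidth 2.
Bags: B1 = {1, 4, 6}  B2 = {2, 4, 6}  B3 = {2, 3, 6}  B4 = {0, 4, 6}  B5 = {2, 3, 5}  B6 = {1, 6, 7}
Tree: B1–B2, B2–B3, B1–B4, B3–B5, B1–B6

Each bag holds 3 vertices, so the decomposition has width 2, which upper-bounds the treewidth. On the other hand G contains the 3-clique {2, 3, 5}. A clique must lie in a single bag of any decomposition, so no decomposition can have width below 2. Therefore the treewidth is 2.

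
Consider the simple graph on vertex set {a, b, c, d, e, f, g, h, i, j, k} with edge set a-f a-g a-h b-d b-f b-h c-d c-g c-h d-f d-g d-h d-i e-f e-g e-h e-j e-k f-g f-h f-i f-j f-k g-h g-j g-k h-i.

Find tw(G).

A width-3 tree decomposition is:
Bags: B1 = {e, f, g, h}  B2 = {a, f, g, h}  B3 = {d, f, g, h}  B4 = {e, f, g, j}  B5 = {b, d, f, h}  B6 = {d, f, h, i}  B7 = {e, f, g, k}  B8 = {c, d, g, h}
Tree: B1–B2, B1–B3, B1–B4, B3–B5, B3–B6, B1–B7, B3–B8
Every bag has size at most 4, so the width is 4 − 1 = 3 and tw(G) ≤ 3. Conversely, {c, d, g, h} is a clique of size 4, and the vertices of any clique must share a bag in every tree decomposition; so some bag has ≥ 4 vertices and tw(G) ≥ 3. Hence tw(G) = 3 exactly.

3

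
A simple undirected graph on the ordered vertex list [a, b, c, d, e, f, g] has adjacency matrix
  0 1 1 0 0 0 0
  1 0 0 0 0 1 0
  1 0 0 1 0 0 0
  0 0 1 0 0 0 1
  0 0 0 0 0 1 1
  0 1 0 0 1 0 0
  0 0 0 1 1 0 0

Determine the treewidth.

A width-2 tree decomposition is:
Bags: B1 = {a, b, f}  B2 = {a, c, f}  B3 = {c, d, f}  B4 = {d, f, g}  B5 = {e, f, g}
Tree: B1–B2, B2–B3, B3–B4, B4–B5
The largest bag has 3 vertices, giving width 2; this decomposition certifies tw(G) ≤ 2. For the lower bound, G contains the cycle f–b–a–c–d–g–e–f, so G is not a forest; only forests have treewidth ≤ 1, hence tw(G) ≥ 2. The upper and lower bounds meet at 2, so that is the treewidth.

2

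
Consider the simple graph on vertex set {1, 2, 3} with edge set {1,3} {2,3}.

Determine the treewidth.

1

A width-1 tree decomposition is:
Bags: B1 = {2, 3}  B2 = {1, 3}
Tree: B1–B2
Each bag holds 2 vertices, so the decomposition has width 1, which upper-bounds the treewidth. Any graph with an edge has treewidth ≥ 1, and G has the edge 2–3. Therefore the treewidth is 1.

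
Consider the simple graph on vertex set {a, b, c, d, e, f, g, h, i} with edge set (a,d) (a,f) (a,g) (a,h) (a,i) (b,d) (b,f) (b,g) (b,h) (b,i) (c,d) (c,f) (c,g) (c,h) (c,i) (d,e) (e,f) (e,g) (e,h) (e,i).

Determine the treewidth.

A width-4 tree decomposition is:
Bags: B1 = {a, b, c, e, g}  B2 = {a, b, c, e, i}  B3 = {a, b, c, d, e}  B4 = {a, b, c, e, h}  B5 = {a, b, c, e, f}
Tree: B1–B2, B2–B3, B3–B4, B4–B5
Every bag has size at most 5, so the width is 5 − 1 = 4 and tw(G) ≤ 4. For the lower bound: the 5 vertex sets {b,g}, {e,i}, {c,d}, {a}, {h} are disjoint, each induces a connected subgraph, and every pair is joined by at least one edge of G. Contracting each set to a single vertex therefore yields K_{5} as a minor, and since treewidth is minor-monotone, tw(G) ≥ tw(K_{5}) = 4. Hence tw(G) = 4 exactly.

4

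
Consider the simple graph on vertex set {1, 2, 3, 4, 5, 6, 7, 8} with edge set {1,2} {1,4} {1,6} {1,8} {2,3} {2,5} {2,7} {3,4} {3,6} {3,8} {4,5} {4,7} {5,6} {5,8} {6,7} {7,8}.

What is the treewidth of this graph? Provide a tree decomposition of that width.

Treewidth 4.
One optimal decomposition is:
Bags: B1 = {1, 3, 4, 5, 7}  B2 = {1, 2, 3, 5, 7}  B3 = {1, 3, 5, 7, 8}  B4 = {1, 3, 5, 6, 7}
Tree: B1–B2, B2–B3, B3–B4

Every bag has size at most 5, so the width is 5 − 1 = 4 and tw(G) ≤ 4. For the lower bound: the 5 vertex sets {4,7}, {2,5}, {1,8}, {3}, {6} are disjoint, each induces a connected subgraph, and every pair is joined by at least one edge of G. Contracting each set to a single vertex therefore yields K_{5} as a minor, and since treewidth is minor-monotone, tw(G) ≥ tw(K_{5}) = 4. Hence tw(G) = 4 exactly.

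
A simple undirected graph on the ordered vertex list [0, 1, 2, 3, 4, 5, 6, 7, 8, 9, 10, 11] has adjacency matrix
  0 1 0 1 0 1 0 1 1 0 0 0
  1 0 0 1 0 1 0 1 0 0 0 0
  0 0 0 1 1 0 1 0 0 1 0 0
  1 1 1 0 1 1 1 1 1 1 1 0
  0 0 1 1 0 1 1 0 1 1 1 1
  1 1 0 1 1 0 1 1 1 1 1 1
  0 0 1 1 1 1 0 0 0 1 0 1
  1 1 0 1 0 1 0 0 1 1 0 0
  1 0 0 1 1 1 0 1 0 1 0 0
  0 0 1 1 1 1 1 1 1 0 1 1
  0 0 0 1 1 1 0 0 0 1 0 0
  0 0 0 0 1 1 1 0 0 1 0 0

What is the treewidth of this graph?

A width-4 tree decomposition is:
Bags: B1 = {3, 4, 5, 8, 9}  B2 = {3, 4, 5, 6, 9}  B3 = {3, 5, 7, 8, 9}  B4 = {4, 5, 6, 9, 11}  B5 = {0, 3, 5, 7, 8}  B6 = {2, 3, 4, 6, 9}  B7 = {0, 1, 3, 5, 7}  B8 = {3, 4, 5, 9, 10}
Tree: B1–B2, B1–B3, B2–B4, B3–B5, B2–B6, B5–B7, B2–B8
The largest bag has 5 vertices, giving width 4; this decomposition certifies tw(G) ≤ 4. Conversely, {4, 5, 6, 9, 11} is a clique of size 5, and the vertices of any clique must share a bag in every tree decomposition; so some bag has ≥ 5 vertices and tw(G) ≥ 4. Therefore the treewidth is 4.

4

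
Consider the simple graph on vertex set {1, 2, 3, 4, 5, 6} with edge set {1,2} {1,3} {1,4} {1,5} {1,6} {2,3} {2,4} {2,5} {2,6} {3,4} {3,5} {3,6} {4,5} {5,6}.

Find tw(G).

4

A width-4 tree decomposition is:
Bags: B1 = {1, 2, 3, 5, 6}  B2 = {1, 2, 3, 4, 5}
Tree: B1–B2
The largest bag has 5 vertices, giving width 4; this decomposition certifies tw(G) ≤ 4. Conversely, {1, 2, 3, 4, 5} is a clique of size 5, and the vertices of any clique must share a bag in every tree decomposition; so some bag has ≥ 5 vertices and tw(G) ≥ 4. The upper and lower bounds meet at 4, so that is the treewidth.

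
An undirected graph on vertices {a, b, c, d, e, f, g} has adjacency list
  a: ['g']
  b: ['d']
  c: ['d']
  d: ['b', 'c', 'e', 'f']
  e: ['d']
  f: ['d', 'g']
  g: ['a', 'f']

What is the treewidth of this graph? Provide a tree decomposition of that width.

Treewidth 1.
One such decomposition:
Bags: B1 = {d, f}  B2 = {c, d}  B3 = {f, g}  B4 = {a, g}  B5 = {d, e}  B6 = {b, d}
Tree: B1–B2, B1–B3, B3–B4, B2–B5, B5–B6

The largest bag has 2 vertices, giving width 1; this decomposition certifies tw(G) ≤ 1. G has an edge, so its treewidth is at least 1. The upper and lower bounds meet at 1, so that is the treewidth.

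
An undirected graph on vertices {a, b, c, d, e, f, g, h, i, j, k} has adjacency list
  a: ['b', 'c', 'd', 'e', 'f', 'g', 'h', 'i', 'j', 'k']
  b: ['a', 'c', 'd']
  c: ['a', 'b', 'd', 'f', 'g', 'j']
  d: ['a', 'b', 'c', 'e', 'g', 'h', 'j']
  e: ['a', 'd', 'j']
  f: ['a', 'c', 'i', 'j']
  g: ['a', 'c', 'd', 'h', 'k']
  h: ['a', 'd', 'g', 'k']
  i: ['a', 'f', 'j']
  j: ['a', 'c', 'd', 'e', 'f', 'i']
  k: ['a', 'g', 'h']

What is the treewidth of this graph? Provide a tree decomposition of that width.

The largest bag has 4 vertices, giving width 3; this decomposition certifies tw(G) ≤ 3. For the lower bound, the 4 vertices {a, d, e, j} are pairwise adjacent, and any tree decomposition puts a clique entirely inside one bag — forcing width ≥ 3. Hence tw(G) = 3 exactly.

Treewidth 3.
One such decomposition:
Bags: B1 = {a, c, d, g}  B2 = {a, c, d, j}  B3 = {a, d, e, j}  B4 = {a, d, g, h}  B5 = {a, b, c, d}  B6 = {a, c, f, j}  B7 = {a, g, h, k}  B8 = {a, f, i, j}
Tree: B1–B2, B2–B3, B1–B4, B2–B5, B2–B6, B4–B7, B6–B8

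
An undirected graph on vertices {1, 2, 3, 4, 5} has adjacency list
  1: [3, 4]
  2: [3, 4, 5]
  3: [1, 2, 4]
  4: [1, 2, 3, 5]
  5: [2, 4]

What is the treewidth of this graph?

A width-2 tree decomposition is:
Bags: B1 = {2, 4, 5}  B2 = {2, 3, 4}  B3 = {1, 3, 4}
Tree: B1–B2, B2–B3
Every bag has size at most 3, so the width is 3 − 1 = 2 and tw(G) ≤ 2. For the lower bound, the 3 vertices {1, 3, 4} are pairwise adjacent, and any tree decomposition puts a clique entirely inside one bag — forcing width ≥ 2. Therefore the treewidth is 2.

2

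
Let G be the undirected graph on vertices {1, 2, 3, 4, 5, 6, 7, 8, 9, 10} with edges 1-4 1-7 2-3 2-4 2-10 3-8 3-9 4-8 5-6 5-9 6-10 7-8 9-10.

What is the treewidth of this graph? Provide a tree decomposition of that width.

Treewidth 2.
Bags: B1 = {1, 7, 8}  B2 = {1, 4, 8}  B3 = {3, 4, 8}  B4 = {2, 3, 4}  B5 = {2, 3, 9}  B6 = {2, 9, 10}  B7 = {5, 9, 10}  B8 = {5, 6, 10}
Tree: B1–B2, B2–B3, B3–B4, B4–B5, B5–B6, B6–B7, B7–B8

Every bag has size at most 3, so the width is 3 − 1 = 2 and tw(G) ≤ 2. Since 7–1–4–8–7 is a cycle in G, G is not acyclic. Forests are exactly the graphs of treewidth ≤ 1, so tw(G) ≥ 2. Combining the bounds, tw(G) = 2.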